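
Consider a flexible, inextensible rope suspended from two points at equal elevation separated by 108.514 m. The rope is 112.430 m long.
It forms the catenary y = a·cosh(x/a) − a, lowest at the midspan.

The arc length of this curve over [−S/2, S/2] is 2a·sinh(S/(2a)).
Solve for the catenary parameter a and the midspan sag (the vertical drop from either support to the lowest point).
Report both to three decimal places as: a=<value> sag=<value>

a=117.227 sag=12.782

seed: a₀ = √(S³/(24(L−S))) = √(108.514³/(24·3.916)) = 116.600845
iter 1: u=0.465323  f(a)=+4.261e-02  f'(a)=-6.864e-02  a ← 116.600845 − (+4.261e-02/-6.864e-02) = 117.221735
iter 2: u=0.462858  f(a)=+3.428e-04  f'(a)=-6.753e-02  a ← 117.221735 − (+3.428e-04/-6.753e-02) = 117.226811
iter 3: u=0.462838  f(a)=+2.258e-08  f'(a)=-6.753e-02  a ← 117.226811 − (+2.258e-08/-6.753e-02) = 117.226811
iter 4: u=0.462838  f(a)=-1.421e-14  f'(a)=-6.753e-02  a ← 117.226811 − (-1.421e-14/-6.753e-02) = 117.226811
converged: |Δa| < 1e-12 after 4 iterations
sag = a·(cosh(S/(2a)) − 1) = 117.226811·(cosh(0.462838) − 1) = 12.781848
T_max/T_min = cosh(S/(2a)) = 1.109035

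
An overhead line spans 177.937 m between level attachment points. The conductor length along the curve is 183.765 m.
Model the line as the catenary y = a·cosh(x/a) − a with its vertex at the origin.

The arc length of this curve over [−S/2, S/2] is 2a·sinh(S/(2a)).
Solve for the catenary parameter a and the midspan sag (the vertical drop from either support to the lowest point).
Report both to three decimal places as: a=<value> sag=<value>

seed: a₀ = √(S³/(24(L−S))) = √(177.937³/(24·5.828)) = 200.693822
iter 1: u=0.443305  f(a)=+5.753e-02  f'(a)=-5.923e-02  a ← 200.693822 − (+5.753e-02/-5.923e-02) = 201.665227
iter 2: u=0.441169  f(a)=+4.204e-04  f'(a)=-5.837e-02  a ← 201.665227 − (+4.204e-04/-5.837e-02) = 201.672430
iter 3: u=0.441154  f(a)=+2.281e-08  f'(a)=-5.836e-02  a ← 201.672430 − (+2.281e-08/-5.836e-02) = 201.672431
iter 4: u=0.441154  f(a)=-2.842e-14  f'(a)=-5.836e-02  a ← 201.672431 − (-2.842e-14/-5.836e-02) = 201.672431
converged: |Δa| < 1e-12 after 4 iterations
sag = a·(cosh(S/(2a)) − 1) = 201.672431·(cosh(0.441154) − 1) = 19.944724
T_max/T_min = cosh(S/(2a)) = 1.098897

a=201.672 sag=19.945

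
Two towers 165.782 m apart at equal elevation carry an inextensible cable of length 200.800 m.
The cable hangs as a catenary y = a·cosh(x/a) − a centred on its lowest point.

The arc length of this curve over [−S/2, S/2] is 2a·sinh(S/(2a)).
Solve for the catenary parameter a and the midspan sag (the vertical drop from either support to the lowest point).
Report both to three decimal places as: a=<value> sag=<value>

a=75.858 sag=49.978

seed: a₀ = √(S³/(24(L−S))) = √(165.782³/(24·35.018)) = 73.629995
iter 1: u=1.125778  f(a)=+2.287e+00  f'(a)=-1.077e+00  a ← 73.629995 − (+2.287e+00/-1.077e+00) = 75.753030
iter 2: u=1.094227  f(a)=+1.027e-01  f'(a)=-9.826e-01  a ← 75.753030 − (+1.027e-01/-9.826e-01) = 75.857503
iter 3: u=1.092720  f(a)=+2.283e-04  f'(a)=-9.782e-01  a ← 75.857503 − (+2.283e-04/-9.782e-01) = 75.857736
iter 4: u=1.092717  f(a)=+1.135e-09  f'(a)=-9.782e-01  a ← 75.857736 − (+1.135e-09/-9.782e-01) = 75.857736
iter 5: u=1.092717  f(a)=+2.842e-14  f'(a)=-9.782e-01  a ← 75.857736 − (+2.842e-14/-9.782e-01) = 75.857736
converged: |Δa| < 1e-12 after 5 iterations
sag = a·(cosh(S/(2a)) − 1) = 75.857736·(cosh(1.092717) − 1) = 49.977697
T_max/T_min = cosh(S/(2a)) = 1.658835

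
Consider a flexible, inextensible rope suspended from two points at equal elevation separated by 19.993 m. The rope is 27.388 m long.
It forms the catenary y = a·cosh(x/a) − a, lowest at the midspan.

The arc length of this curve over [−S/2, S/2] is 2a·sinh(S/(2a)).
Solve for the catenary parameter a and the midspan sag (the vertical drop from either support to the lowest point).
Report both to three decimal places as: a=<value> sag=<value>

a=7.055 sag=8.350

seed: a₀ = √(S³/(24(L−S))) = √(19.993³/(24·7.395)) = 6.710305
iter 1: u=1.489724  f(a)=+8.653e-01  f'(a)=-2.734e+00  a ← 6.710305 − (+8.653e-01/-2.734e+00) = 7.026845
iter 2: u=1.422616  f(a)=+6.499e-02  f'(a)=-2.337e+00  a ← 7.026845 − (+6.499e-02/-2.337e+00) = 7.054655
iter 3: u=1.417008  f(a)=+4.325e-04  f'(a)=-2.306e+00  a ← 7.054655 − (+4.325e-04/-2.306e+00) = 7.054843
iter 4: u=1.416970  f(a)=+1.944e-08  f'(a)=-2.306e+00  a ← 7.054843 − (+1.944e-08/-2.306e+00) = 7.054843
iter 5: u=1.416970  f(a)=+3.553e-15  f'(a)=-2.306e+00  a ← 7.054843 − (+3.553e-15/-2.306e+00) = 7.054843
converged: |Δa| < 1e-12 after 5 iterations
sag = a·(cosh(S/(2a)) − 1) = 7.054843·(cosh(1.416970) − 1) = 8.349586
T_max/T_min = cosh(S/(2a)) = 2.183525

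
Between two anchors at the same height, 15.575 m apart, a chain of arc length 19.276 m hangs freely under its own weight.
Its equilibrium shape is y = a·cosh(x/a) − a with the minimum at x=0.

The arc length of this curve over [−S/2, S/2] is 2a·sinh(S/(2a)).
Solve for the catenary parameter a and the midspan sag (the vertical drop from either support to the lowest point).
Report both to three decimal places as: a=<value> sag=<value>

seed: a₀ = √(S³/(24(L−S))) = √(15.575³/(24·3.701)) = 6.521942
iter 1: u=1.194046  f(a)=+2.730e-01  f'(a)=-1.305e+00  a ← 6.521942 − (+2.730e-01/-1.305e+00) = 6.731080
iter 2: u=1.156947  f(a)=+1.368e-02  f'(a)=-1.177e+00  a ← 6.731080 − (+1.368e-02/-1.177e+00) = 6.742700
iter 3: u=1.154953  f(a)=+3.837e-05  f'(a)=-1.171e+00  a ← 6.742700 − (+3.837e-05/-1.171e+00) = 6.742732
iter 4: u=1.154947  f(a)=+3.037e-10  f'(a)=-1.171e+00  a ← 6.742732 − (+3.037e-10/-1.171e+00) = 6.742732
iter 5: u=1.154947  f(a)=+3.553e-15  f'(a)=-1.171e+00  a ← 6.742732 − (+3.553e-15/-1.171e+00) = 6.742732
converged: |Δa| < 1e-12 after 5 iterations
sag = a·(cosh(S/(2a)) − 1) = 6.742732·(cosh(1.154947) − 1) = 5.019728
T_max/T_min = cosh(S/(2a)) = 1.744465

a=6.743 sag=5.020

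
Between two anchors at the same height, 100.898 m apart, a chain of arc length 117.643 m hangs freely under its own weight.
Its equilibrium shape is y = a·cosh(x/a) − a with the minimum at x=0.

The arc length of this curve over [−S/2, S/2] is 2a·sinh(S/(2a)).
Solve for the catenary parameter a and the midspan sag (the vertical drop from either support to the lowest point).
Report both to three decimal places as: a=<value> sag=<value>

seed: a₀ = √(S³/(24(L−S))) = √(100.898³/(24·16.745)) = 50.556342
iter 1: u=0.997877  f(a)=+8.537e-01  f'(a)=-7.308e-01  a ← 50.556342 − (+8.537e-01/-7.308e-01) = 51.724599
iter 2: u=0.975339  f(a)=+3.049e-02  f'(a)=-6.794e-01  a ← 51.724599 − (+3.049e-02/-6.794e-01) = 51.769474
iter 3: u=0.974493  f(a)=+4.208e-05  f'(a)=-6.776e-01  a ← 51.769474 − (+4.208e-05/-6.776e-01) = 51.769536
iter 4: u=0.974492  f(a)=+8.038e-11  f'(a)=-6.776e-01  a ← 51.769536 − (+8.038e-11/-6.776e-01) = 51.769536
iter 5: u=0.974492  f(a)=-1.421e-14  f'(a)=-6.776e-01  a ← 51.769536 − (-1.421e-14/-6.776e-01) = 51.769536
converged: |Δa| < 1e-12 after 5 iterations
sag = a·(cosh(S/(2a)) − 1) = 51.769536·(cosh(0.974492) − 1) = 26.588959
T_max/T_min = cosh(S/(2a)) = 1.513602

a=51.770 sag=26.589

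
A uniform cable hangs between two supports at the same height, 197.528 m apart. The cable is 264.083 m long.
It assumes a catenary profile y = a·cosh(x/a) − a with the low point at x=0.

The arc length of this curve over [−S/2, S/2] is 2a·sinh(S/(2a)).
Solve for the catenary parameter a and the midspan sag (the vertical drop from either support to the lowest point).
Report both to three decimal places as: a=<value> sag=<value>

seed: a₀ = √(S³/(24(L−S))) = √(197.528³/(24·66.555)) = 69.461960
iter 1: u=1.421843  f(a)=+7.061e+00  f'(a)=-2.333e+00  a ← 69.461960 − (+7.061e+00/-2.333e+00) = 72.488683
iter 2: u=1.362475  f(a)=+4.877e-01  f'(a)=-2.021e+00  a ← 72.488683 − (+4.877e-01/-2.021e+00) = 72.730050
iter 3: u=1.357953  f(a)=+2.709e-03  f'(a)=-1.998e+00  a ← 72.730050 − (+2.709e-03/-1.998e+00) = 72.731406
iter 4: u=1.357928  f(a)=+8.459e-08  f'(a)=-1.998e+00  a ← 72.731406 − (+8.459e-08/-1.998e+00) = 72.731406
iter 5: u=1.357928  f(a)=+0.000e+00  f'(a)=-1.998e+00  a ← 72.731406 − (+0.000e+00/-1.998e+00) = 72.731406
converged: |Δa| < 1e-12 after 5 iterations
sag = a·(cosh(S/(2a)) − 1) = 72.731406·(cosh(1.357928) − 1) = 78.016115
T_max/T_min = cosh(S/(2a)) = 2.072661

a=72.731 sag=78.016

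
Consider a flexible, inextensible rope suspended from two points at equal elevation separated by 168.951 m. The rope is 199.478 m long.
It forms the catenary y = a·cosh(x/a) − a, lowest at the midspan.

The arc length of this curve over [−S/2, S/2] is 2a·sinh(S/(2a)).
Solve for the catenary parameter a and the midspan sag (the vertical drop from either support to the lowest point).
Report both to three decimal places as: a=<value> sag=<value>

a=83.245 sag=46.669

seed: a₀ = √(S³/(24(L−S))) = √(168.951³/(24·30.527)) = 81.132240
iter 1: u=1.041208  f(a)=+1.698e+00  f'(a)=-8.373e-01  a ← 81.132240 − (+1.698e+00/-8.373e-01) = 83.160232
iter 2: u=1.015816  f(a)=+6.575e-02  f'(a)=-7.736e-01  a ← 83.160232 − (+6.575e-02/-7.736e-01) = 83.245227
iter 3: u=1.014779  f(a)=+1.074e-04  f'(a)=-7.711e-01  a ← 83.245227 − (+1.074e-04/-7.711e-01) = 83.245366
iter 4: u=1.014777  f(a)=+2.875e-10  f'(a)=-7.711e-01  a ← 83.245366 − (+2.875e-10/-7.711e-01) = 83.245366
iter 5: u=1.014777  f(a)=+0.000e+00  f'(a)=-7.711e-01  a ← 83.245366 − (+0.000e+00/-7.711e-01) = 83.245366
converged: |Δa| < 1e-12 after 5 iterations
sag = a·(cosh(S/(2a)) − 1) = 83.245366·(cosh(1.014777) − 1) = 46.668679
T_max/T_min = cosh(S/(2a)) = 1.560616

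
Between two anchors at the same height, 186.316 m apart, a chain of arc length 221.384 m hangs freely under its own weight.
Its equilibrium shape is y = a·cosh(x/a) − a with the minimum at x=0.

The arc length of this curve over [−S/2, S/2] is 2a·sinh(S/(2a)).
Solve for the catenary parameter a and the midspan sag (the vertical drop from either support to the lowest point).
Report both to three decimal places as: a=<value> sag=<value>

seed: a₀ = √(S³/(24(L−S))) = √(186.316³/(24·35.068)) = 87.662552
iter 1: u=1.062689  f(a)=+2.034e+00  f'(a)=-8.941e-01  a ← 87.662552 − (+2.034e+00/-8.941e-01) = 89.937598
iter 2: u=1.035807  f(a)=+8.188e-02  f'(a)=-8.235e-01  a ← 89.937598 − (+8.188e-02/-8.235e-01) = 90.037030
iter 3: u=1.034663  f(a)=+1.450e-04  f'(a)=-8.206e-01  a ← 90.037030 − (+1.450e-04/-8.206e-01) = 90.037207
iter 4: u=1.034661  f(a)=+4.563e-10  f'(a)=-8.206e-01  a ← 90.037207 − (+4.563e-10/-8.206e-01) = 90.037207
iter 5: u=1.034661  f(a)=+0.000e+00  f'(a)=-8.206e-01  a ← 90.037207 − (+0.000e+00/-8.206e-01) = 90.037207
converged: |Δa| < 1e-12 after 5 iterations
sag = a·(cosh(S/(2a)) − 1) = 90.037207·(cosh(1.034661) − 1) = 52.649224
T_max/T_min = cosh(S/(2a)) = 1.584750

a=90.037 sag=52.649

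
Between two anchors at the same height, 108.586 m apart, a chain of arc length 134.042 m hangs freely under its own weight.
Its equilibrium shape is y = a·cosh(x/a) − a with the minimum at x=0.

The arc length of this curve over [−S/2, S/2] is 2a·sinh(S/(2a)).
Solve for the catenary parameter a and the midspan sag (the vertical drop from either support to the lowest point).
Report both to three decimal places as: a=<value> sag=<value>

a=47.308 sag=34.728

seed: a₀ = √(S³/(24(L−S))) = √(108.586³/(24·25.456)) = 45.778341
iter 1: u=1.185998  f(a)=+1.851e+00  f'(a)=-1.277e+00  a ← 45.778341 − (+1.851e+00/-1.277e+00) = 47.228594
iter 2: u=1.149579  f(a)=+9.162e-02  f'(a)=-1.153e+00  a ← 47.228594 − (+9.162e-02/-1.153e+00) = 47.308050
iter 3: u=1.147648  f(a)=+2.502e-04  f'(a)=-1.147e+00  a ← 47.308050 − (+2.502e-04/-1.147e+00) = 47.308268
iter 4: u=1.147643  f(a)=+1.878e-09  f'(a)=-1.147e+00  a ← 47.308268 − (+1.878e-09/-1.147e+00) = 47.308268
iter 5: u=1.147643  f(a)=+2.842e-14  f'(a)=-1.147e+00  a ← 47.308268 − (+2.842e-14/-1.147e+00) = 47.308268
converged: |Δa| < 1e-12 after 5 iterations
sag = a·(cosh(S/(2a)) − 1) = 47.308268·(cosh(1.147643) − 1) = 34.727618
T_max/T_min = cosh(S/(2a)) = 1.734071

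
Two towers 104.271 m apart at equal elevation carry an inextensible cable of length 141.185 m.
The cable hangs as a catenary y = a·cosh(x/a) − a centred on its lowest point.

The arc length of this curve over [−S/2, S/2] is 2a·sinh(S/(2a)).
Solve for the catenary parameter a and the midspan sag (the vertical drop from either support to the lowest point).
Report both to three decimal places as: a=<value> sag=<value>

a=37.535 sag=42.416

seed: a₀ = √(S³/(24(L−S))) = √(104.271³/(24·36.914)) = 35.772075
iter 1: u=1.457436  f(a)=+4.125e+00  f'(a)=-2.537e+00  a ← 35.772075 − (+4.125e+00/-2.537e+00) = 37.398014
iter 2: u=1.394071  f(a)=+2.979e-01  f'(a)=-2.182e+00  a ← 37.398014 − (+2.979e-01/-2.182e+00) = 37.534507
iter 3: u=1.389002  f(a)=+1.821e-03  f'(a)=-2.156e+00  a ← 37.534507 − (+1.821e-03/-2.156e+00) = 37.535352
iter 4: u=1.388971  f(a)=+6.899e-08  f'(a)=-2.156e+00  a ← 37.535352 − (+6.899e-08/-2.156e+00) = 37.535352
iter 5: u=1.388971  f(a)=+2.842e-14  f'(a)=-2.156e+00  a ← 37.535352 − (+2.842e-14/-2.156e+00) = 37.535352
converged: |Δa| < 1e-12 after 5 iterations
sag = a·(cosh(S/(2a)) − 1) = 37.535352·(cosh(1.388971) − 1) = 42.415906
T_max/T_min = cosh(S/(2a)) = 2.130026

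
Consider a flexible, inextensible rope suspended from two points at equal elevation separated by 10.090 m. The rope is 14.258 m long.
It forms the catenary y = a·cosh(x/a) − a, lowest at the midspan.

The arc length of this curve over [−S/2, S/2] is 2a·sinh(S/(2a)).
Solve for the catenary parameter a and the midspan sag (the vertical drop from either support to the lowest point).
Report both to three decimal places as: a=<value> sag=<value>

seed: a₀ = √(S³/(24(L−S))) = √(10.090³/(24·4.168)) = 3.204552
iter 1: u=1.574323  f(a)=+5.481e-01  f'(a)=-3.306e+00  a ← 3.204552 − (+5.481e-01/-3.306e+00) = 3.370343
iter 2: u=1.496880  f(a)=+4.541e-02  f'(a)=-2.779e+00  a ← 3.370343 − (+4.541e-02/-2.779e+00) = 3.386683
iter 3: u=1.489658  f(a)=+3.738e-04  f'(a)=-2.733e+00  a ← 3.386683 − (+3.738e-04/-2.733e+00) = 3.386820
iter 4: u=1.489598  f(a)=+2.580e-08  f'(a)=-2.733e+00  a ← 3.386820 − (+2.580e-08/-2.733e+00) = 3.386820
iter 5: u=1.489598  f(a)=+0.000e+00  f'(a)=-2.733e+00  a ← 3.386820 − (+0.000e+00/-2.733e+00) = 3.386820
converged: |Δa| < 1e-12 after 5 iterations
sag = a·(cosh(S/(2a)) − 1) = 3.386820·(cosh(1.489598) − 1) = 4.505784
T_max/T_min = cosh(S/(2a)) = 2.330388

a=3.387 sag=4.506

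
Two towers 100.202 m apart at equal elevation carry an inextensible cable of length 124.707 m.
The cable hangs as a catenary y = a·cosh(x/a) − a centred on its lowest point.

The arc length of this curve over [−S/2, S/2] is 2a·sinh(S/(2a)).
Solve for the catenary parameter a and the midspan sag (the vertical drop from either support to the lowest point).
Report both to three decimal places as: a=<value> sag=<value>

seed: a₀ = √(S³/(24(L−S))) = √(100.202³/(24·24.505)) = 41.360103
iter 1: u=1.211336  f(a)=+1.862e+00  f'(a)=-1.368e+00  a ← 41.360103 − (+1.862e+00/-1.368e+00) = 42.720992
iter 2: u=1.172749  f(a)=+9.585e-02  f'(a)=-1.231e+00  a ← 42.720992 − (+9.585e-02/-1.231e+00) = 42.798876
iter 3: u=1.170615  f(a)=+2.845e-04  f'(a)=-1.223e+00  a ← 42.798876 − (+2.845e-04/-1.223e+00) = 42.799109
iter 4: u=1.170608  f(a)=+2.523e-09  f'(a)=-1.223e+00  a ← 42.799109 − (+2.523e-09/-1.223e+00) = 42.799109
iter 5: u=1.170608  f(a)=-1.421e-14  f'(a)=-1.223e+00  a ← 42.799109 − (-1.421e-14/-1.223e+00) = 42.799109
converged: |Δa| < 1e-12 after 5 iterations
sag = a·(cosh(S/(2a)) − 1) = 42.799109·(cosh(1.170608) − 1) = 32.829739
T_max/T_min = cosh(S/(2a)) = 1.767066

a=42.799 sag=32.830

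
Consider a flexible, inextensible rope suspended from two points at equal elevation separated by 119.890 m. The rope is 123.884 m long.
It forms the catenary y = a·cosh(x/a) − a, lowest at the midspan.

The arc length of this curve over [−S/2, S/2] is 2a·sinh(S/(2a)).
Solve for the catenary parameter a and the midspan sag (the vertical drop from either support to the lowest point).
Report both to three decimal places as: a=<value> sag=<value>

seed: a₀ = √(S³/(24(L−S))) = √(119.890³/(24·3.994)) = 134.080243
iter 1: u=0.447083  f(a)=+4.011e-02  f'(a)=-6.078e-02  a ← 134.080243 − (+4.011e-02/-6.078e-02) = 134.740165
iter 2: u=0.444893  f(a)=+2.980e-04  f'(a)=-5.988e-02  a ← 134.740165 − (+2.980e-04/-5.988e-02) = 134.745143
iter 3: u=0.444877  f(a)=+1.673e-08  f'(a)=-5.987e-02  a ← 134.745143 − (+1.673e-08/-5.987e-02) = 134.745143
iter 4: u=0.444877  f(a)=-2.842e-14  f'(a)=-5.987e-02  a ← 134.745143 − (-2.842e-14/-5.987e-02) = 134.745143
converged: |Δa| < 1e-12 after 4 iterations
sag = a·(cosh(S/(2a)) − 1) = 134.745143·(cosh(0.444877) − 1) = 13.555447
T_max/T_min = cosh(S/(2a)) = 1.100601

a=134.745 sag=13.555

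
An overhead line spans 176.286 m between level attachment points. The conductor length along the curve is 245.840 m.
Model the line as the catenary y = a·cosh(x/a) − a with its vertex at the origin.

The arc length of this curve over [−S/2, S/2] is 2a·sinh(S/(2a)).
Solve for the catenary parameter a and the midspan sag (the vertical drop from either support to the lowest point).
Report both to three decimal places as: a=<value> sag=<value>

seed: a₀ = √(S³/(24(L−S))) = √(176.286³/(24·69.554)) = 57.287525
iter 1: u=1.538607  f(a)=+8.712e+00  f'(a)=-3.054e+00  a ← 57.287525 − (+8.712e+00/-3.054e+00) = 60.140437
iter 2: u=1.465620  f(a)=+6.931e-01  f'(a)=-2.586e+00  a ← 60.140437 − (+6.931e-01/-2.586e+00) = 60.408499
iter 3: u=1.459116  f(a)=+5.225e-03  f'(a)=-2.547e+00  a ← 60.408499 − (+5.225e-03/-2.547e+00) = 60.410551
iter 4: u=1.459066  f(a)=+3.018e-07  f'(a)=-2.546e+00  a ← 60.410551 − (+3.018e-07/-2.546e+00) = 60.410551
iter 5: u=1.459066  f(a)=+0.000e+00  f'(a)=-2.546e+00  a ← 60.410551 − (+0.000e+00/-2.546e+00) = 60.410551
converged: |Δa| < 1e-12 after 5 iterations
sag = a·(cosh(S/(2a)) − 1) = 60.410551·(cosh(1.459066) − 1) = 76.552076
T_max/T_min = cosh(S/(2a)) = 2.267197

a=60.411 sag=76.552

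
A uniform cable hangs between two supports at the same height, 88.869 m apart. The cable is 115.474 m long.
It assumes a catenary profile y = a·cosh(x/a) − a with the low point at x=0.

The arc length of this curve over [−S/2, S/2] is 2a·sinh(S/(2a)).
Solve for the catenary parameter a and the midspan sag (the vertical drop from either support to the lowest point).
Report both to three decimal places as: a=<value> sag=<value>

a=34.551 sag=32.735

seed: a₀ = √(S³/(24(L−S))) = √(88.869³/(24·26.605)) = 33.154172
iter 1: u=1.340239  f(a)=+2.494e+00  f'(a)=-1.912e+00  a ← 33.154172 − (+2.494e+00/-1.912e+00) = 34.458460
iter 2: u=1.289509  f(a)=+1.547e-01  f'(a)=-1.682e+00  a ← 34.458460 − (+1.547e-01/-1.682e+00) = 34.550470
iter 3: u=1.286075  f(a)=+6.827e-04  f'(a)=-1.667e+00  a ← 34.550470 − (+6.827e-04/-1.667e+00) = 34.550880
iter 4: u=1.286060  f(a)=+1.342e-08  f'(a)=-1.667e+00  a ← 34.550880 − (+1.342e-08/-1.667e+00) = 34.550880
iter 5: u=1.286060  f(a)=-1.421e-14  f'(a)=-1.667e+00  a ← 34.550880 − (-1.421e-14/-1.667e+00) = 34.550880
converged: |Δa| < 1e-12 after 5 iterations
sag = a·(cosh(S/(2a)) − 1) = 34.550880·(cosh(1.286060) − 1) = 32.734516
T_max/T_min = cosh(S/(2a)) = 1.947429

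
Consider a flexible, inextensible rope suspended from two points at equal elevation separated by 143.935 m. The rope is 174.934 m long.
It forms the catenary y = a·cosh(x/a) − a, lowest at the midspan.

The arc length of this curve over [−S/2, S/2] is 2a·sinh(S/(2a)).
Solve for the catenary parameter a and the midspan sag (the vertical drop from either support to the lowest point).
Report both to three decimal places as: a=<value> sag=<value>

a=65.261 sag=43.870

seed: a₀ = √(S³/(24(L−S))) = √(143.935³/(24·30.999)) = 63.309685
iter 1: u=1.136753  f(a)=+2.066e+00  f'(a)=-1.112e+00  a ← 63.309685 − (+2.066e+00/-1.112e+00) = 65.167561
iter 2: u=1.104345  f(a)=+9.441e-02  f'(a)=-1.012e+00  a ← 65.167561 − (+9.441e-02/-1.012e+00) = 65.260831
iter 3: u=1.102767  f(a)=+2.182e-04  f'(a)=-1.008e+00  a ← 65.260831 − (+2.182e-04/-1.008e+00) = 65.261047
iter 4: u=1.102763  f(a)=+1.171e-09  f'(a)=-1.008e+00  a ← 65.261047 − (+1.171e-09/-1.008e+00) = 65.261047
iter 5: u=1.102763  f(a)=+0.000e+00  f'(a)=-1.008e+00  a ← 65.261047 − (+0.000e+00/-1.008e+00) = 65.261047
converged: |Δa| < 1e-12 after 5 iterations
sag = a·(cosh(S/(2a)) − 1) = 65.261047·(cosh(1.102763) − 1) = 43.869519
T_max/T_min = cosh(S/(2a)) = 1.672216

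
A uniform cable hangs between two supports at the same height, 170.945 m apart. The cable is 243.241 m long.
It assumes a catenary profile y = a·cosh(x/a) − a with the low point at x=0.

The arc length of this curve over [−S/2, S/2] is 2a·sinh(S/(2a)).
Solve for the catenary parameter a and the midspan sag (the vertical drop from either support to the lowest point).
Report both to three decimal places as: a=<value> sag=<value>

seed: a₀ = √(S³/(24(L−S))) = √(170.945³/(24·72.296)) = 53.656439
iter 1: u=1.592959  f(a)=+9.747e+00  f'(a)=-3.444e+00  a ← 53.656439 − (+9.747e+00/-3.444e+00) = 56.486891
iter 2: u=1.513139  f(a)=+8.244e-01  f'(a)=-2.884e+00  a ← 56.486891 − (+8.244e-01/-2.884e+00) = 56.772772
iter 3: u=1.505519  f(a)=+7.101e-03  f'(a)=-2.834e+00  a ← 56.772772 − (+7.101e-03/-2.834e+00) = 56.775278
iter 4: u=1.505453  f(a)=+5.369e-07  f'(a)=-2.834e+00  a ← 56.775278 − (+5.369e-07/-2.834e+00) = 56.775278
iter 5: u=1.505453  f(a)=+5.684e-14  f'(a)=-2.834e+00  a ← 56.775278 − (+5.684e-14/-2.834e+00) = 56.775278
converged: |Δa| < 1e-12 after 5 iterations
sag = a·(cosh(S/(2a)) − 1) = 56.775278·(cosh(1.505453) − 1) = 77.444610
T_max/T_min = cosh(S/(2a)) = 2.364055

a=56.775 sag=77.445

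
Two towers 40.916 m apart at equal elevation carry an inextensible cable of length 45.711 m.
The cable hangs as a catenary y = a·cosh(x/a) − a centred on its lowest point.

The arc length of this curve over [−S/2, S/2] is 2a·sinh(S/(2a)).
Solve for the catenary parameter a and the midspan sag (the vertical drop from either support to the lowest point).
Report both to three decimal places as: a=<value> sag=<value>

a=24.815 sag=8.922

seed: a₀ = √(S³/(24(L−S))) = √(40.916³/(24·4.795)) = 24.397191
iter 1: u=0.838539  f(a)=+1.714e-01  f'(a)=-4.214e-01  a ← 24.397191 − (+1.714e-01/-4.214e-01) = 24.803981
iter 2: u=0.824787  f(a)=+4.382e-03  f'(a)=-4.001e-01  a ← 24.803981 − (+4.382e-03/-4.001e-01) = 24.814932
iter 3: u=0.824423  f(a)=+3.029e-06  f'(a)=-3.996e-01  a ← 24.814932 − (+3.029e-06/-3.996e-01) = 24.814940
iter 4: u=0.824423  f(a)=+1.450e-12  f'(a)=-3.996e-01  a ← 24.814940 − (+1.450e-12/-3.996e-01) = 24.814940
converged: |Δa| < 1e-12 after 4 iterations
sag = a·(cosh(S/(2a)) − 1) = 24.814940·(cosh(0.824423) − 1) = 8.921615
T_max/T_min = cosh(S/(2a)) = 1.359526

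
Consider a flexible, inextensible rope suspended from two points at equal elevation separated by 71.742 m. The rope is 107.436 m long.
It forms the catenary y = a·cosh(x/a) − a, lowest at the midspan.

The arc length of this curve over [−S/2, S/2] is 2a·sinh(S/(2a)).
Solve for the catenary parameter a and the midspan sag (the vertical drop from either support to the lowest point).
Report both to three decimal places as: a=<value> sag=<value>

seed: a₀ = √(S³/(24(L−S))) = √(71.742³/(24·35.694)) = 20.761417
iter 1: u=1.727772  f(a)=+5.722e+00  f'(a)=-4.581e+00  a ← 20.761417 − (+5.722e+00/-4.581e+00) = 22.010692
iter 2: u=1.629708  f(a)=+5.572e-01  f'(a)=-3.728e+00  a ← 22.010692 − (+5.572e-01/-3.728e+00) = 22.160141
iter 3: u=1.618717  f(a)=+6.541e-03  f'(a)=-3.641e+00  a ← 22.160141 − (+6.541e-03/-3.641e+00) = 22.161938
iter 4: u=1.618586  f(a)=+9.248e-07  f'(a)=-3.640e+00  a ← 22.161938 − (+9.248e-07/-3.640e+00) = 22.161938
iter 5: u=1.618586  f(a)=+2.842e-14  f'(a)=-3.640e+00  a ← 22.161938 − (+2.842e-14/-3.640e+00) = 22.161938
converged: |Δa| < 1e-12 after 5 iterations
sag = a·(cosh(S/(2a)) − 1) = 22.161938·(cosh(1.618586) − 1) = 35.948087
T_max/T_min = cosh(S/(2a)) = 2.622064

a=22.162 sag=35.948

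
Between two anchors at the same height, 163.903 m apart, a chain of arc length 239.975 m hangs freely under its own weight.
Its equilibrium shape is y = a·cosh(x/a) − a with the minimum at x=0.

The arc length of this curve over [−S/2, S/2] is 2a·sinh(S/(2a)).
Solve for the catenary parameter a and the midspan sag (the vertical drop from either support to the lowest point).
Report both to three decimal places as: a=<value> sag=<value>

seed: a₀ = √(S³/(24(L−S))) = √(163.903³/(24·76.072)) = 49.109139
iter 1: u=1.668763  f(a)=+1.132e+01  f'(a)=-4.051e+00  a ← 49.109139 − (+1.132e+01/-4.051e+00) = 51.903946
iter 2: u=1.578907  f(a)=+1.038e+00  f'(a)=-3.339e+00  a ← 51.903946 − (+1.038e+00/-3.339e+00) = 52.214930
iter 3: u=1.569503  f(a)=+1.068e-02  f'(a)=-3.271e+00  a ← 52.214930 − (+1.068e-02/-3.271e+00) = 52.218196
iter 4: u=1.569405  f(a)=+1.157e-06  f'(a)=-3.270e+00  a ← 52.218196 − (+1.157e-06/-3.270e+00) = 52.218196
iter 5: u=1.569405  f(a)=-2.842e-14  f'(a)=-3.270e+00  a ← 52.218196 − (-2.842e-14/-3.270e+00) = 52.218196
converged: |Δa| < 1e-12 after 5 iterations
sag = a·(cosh(S/(2a)) − 1) = 52.218196·(cosh(1.569405) − 1) = 78.639513
T_max/T_min = cosh(S/(2a)) = 2.505979

a=52.218 sag=78.640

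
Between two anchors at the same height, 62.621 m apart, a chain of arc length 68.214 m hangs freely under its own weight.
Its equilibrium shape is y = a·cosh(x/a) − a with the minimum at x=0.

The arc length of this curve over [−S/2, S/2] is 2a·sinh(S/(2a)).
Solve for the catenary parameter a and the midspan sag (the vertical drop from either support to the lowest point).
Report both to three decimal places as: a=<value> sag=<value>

seed: a₀ = √(S³/(24(L−S))) = √(62.621³/(24·5.593)) = 42.771252
iter 1: u=0.732045  f(a)=+1.518e-01  f'(a)=-2.758e-01  a ← 42.771252 − (+1.518e-01/-2.758e-01) = 43.321575
iter 2: u=0.722746  f(a)=+2.979e-03  f'(a)=-2.651e-01  a ← 43.321575 − (+2.979e-03/-2.651e-01) = 43.332814
iter 3: u=0.722559  f(a)=+1.199e-06  f'(a)=-2.649e-01  a ← 43.332814 − (+1.199e-06/-2.649e-01) = 43.332818
iter 4: u=0.722559  f(a)=+1.847e-13  f'(a)=-2.649e-01  a ← 43.332818 − (+1.847e-13/-2.649e-01) = 43.332818
converged: |Δa| < 1e-12 after 4 iterations
sag = a·(cosh(S/(2a)) − 1) = 43.332818·(cosh(0.722559) − 1) = 11.812631
T_max/T_min = cosh(S/(2a)) = 1.272602

a=43.333 sag=11.813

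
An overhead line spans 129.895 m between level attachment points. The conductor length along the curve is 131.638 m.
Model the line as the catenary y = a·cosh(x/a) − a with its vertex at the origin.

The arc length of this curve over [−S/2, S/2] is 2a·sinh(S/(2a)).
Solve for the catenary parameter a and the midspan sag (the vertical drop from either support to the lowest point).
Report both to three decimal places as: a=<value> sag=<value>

a=229.353 sag=9.257

seed: a₀ = √(S³/(24(L−S))) = √(129.895³/(24·1.743)) = 228.893962
iter 1: u=0.283745  f(a)=+7.030e-03  f'(a)=-1.535e-02  a ← 228.893962 − (+7.030e-03/-1.535e-02) = 229.351862
iter 2: u=0.283178  f(a)=+2.115e-05  f'(a)=-1.526e-02  a ← 229.351862 − (+2.115e-05/-1.526e-02) = 229.353248
iter 3: u=0.283177  f(a)=+1.928e-10  f'(a)=-1.526e-02  a ← 229.353248 − (+1.928e-10/-1.526e-02) = 229.353248
iter 4: u=0.283177  f(a)=+2.842e-14  f'(a)=-1.526e-02  a ← 229.353248 − (+2.842e-14/-1.526e-02) = 229.353248
converged: |Δa| < 1e-12 after 4 iterations
sag = a·(cosh(S/(2a)) − 1) = 229.353248·(cosh(0.283177) − 1) = 9.257425
T_max/T_min = cosh(S/(2a)) = 1.040363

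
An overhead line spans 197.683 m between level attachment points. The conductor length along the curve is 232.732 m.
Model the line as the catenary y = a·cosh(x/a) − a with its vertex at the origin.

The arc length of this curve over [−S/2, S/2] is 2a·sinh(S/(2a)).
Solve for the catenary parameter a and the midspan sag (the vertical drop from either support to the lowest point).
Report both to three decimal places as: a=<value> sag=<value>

a=98.283 sag=54.034

seed: a₀ = √(S³/(24(L−S))) = √(197.683³/(24·35.049)) = 95.831999
iter 1: u=1.031404  f(a)=+1.912e+00  f'(a)=-8.123e-01  a ← 95.831999 − (+1.912e+00/-8.123e-01) = 98.186029
iter 2: u=1.006676  f(a)=+7.272e-02  f'(a)=-7.516e-01  a ← 98.186029 − (+7.272e-02/-7.516e-01) = 98.282791
iter 3: u=1.005685  f(a)=+1.144e-04  f'(a)=-7.492e-01  a ← 98.282791 − (+1.144e-04/-7.492e-01) = 98.282944
iter 4: u=1.005683  f(a)=+2.840e-10  f'(a)=-7.492e-01  a ← 98.282944 − (+2.840e-10/-7.492e-01) = 98.282944
iter 5: u=1.005683  f(a)=+5.684e-14  f'(a)=-7.492e-01  a ← 98.282944 − (+5.684e-14/-7.492e-01) = 98.282944
converged: |Δa| < 1e-12 after 5 iterations
sag = a·(cosh(S/(2a)) − 1) = 98.282944·(cosh(1.005683) − 1) = 54.034432
T_max/T_min = cosh(S/(2a)) = 1.549784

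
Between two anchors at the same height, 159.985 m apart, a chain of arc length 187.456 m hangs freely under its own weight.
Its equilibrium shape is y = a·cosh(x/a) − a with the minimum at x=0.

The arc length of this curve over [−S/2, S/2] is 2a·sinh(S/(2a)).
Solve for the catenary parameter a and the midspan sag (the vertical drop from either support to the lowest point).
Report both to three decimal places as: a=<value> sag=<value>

a=80.763 sag=42.961

seed: a₀ = √(S³/(24(L−S))) = √(159.985³/(24·27.471)) = 78.809041
iter 1: u=1.015017  f(a)=+1.450e+00  f'(a)=-7.717e-01  a ← 78.809041 − (+1.450e+00/-7.717e-01) = 80.688500
iter 2: u=0.991374  f(a)=+5.350e-02  f'(a)=-7.157e-01  a ← 80.688500 − (+5.350e-02/-7.157e-01) = 80.763258
iter 3: u=0.990457  f(a)=+7.899e-05  f'(a)=-7.136e-01  a ← 80.763258 − (+7.899e-05/-7.136e-01) = 80.763369
iter 4: u=0.990455  f(a)=+1.727e-10  f'(a)=-7.136e-01  a ← 80.763369 − (+1.727e-10/-7.136e-01) = 80.763369
iter 5: u=0.990455  f(a)=+2.842e-14  f'(a)=-7.136e-01  a ← 80.763369 − (+2.842e-14/-7.136e-01) = 80.763369
converged: |Δa| < 1e-12 after 5 iterations
sag = a·(cosh(S/(2a)) − 1) = 80.763369·(cosh(0.990455) − 1) = 42.960759
T_max/T_min = cosh(S/(2a)) = 1.531934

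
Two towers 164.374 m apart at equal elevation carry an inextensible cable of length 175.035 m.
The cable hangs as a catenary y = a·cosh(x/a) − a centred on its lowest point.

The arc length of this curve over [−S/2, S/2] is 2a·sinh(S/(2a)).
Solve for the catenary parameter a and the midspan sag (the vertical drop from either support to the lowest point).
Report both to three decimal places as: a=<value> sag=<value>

seed: a₀ = √(S³/(24(L−S))) = √(164.374³/(24·10.661)) = 131.748322
iter 1: u=0.623818  f(a)=+2.094e-01  f'(a)=-1.682e-01  a ← 131.748322 − (+2.094e-01/-1.682e-01) = 132.992896
iter 2: u=0.617980  f(a)=+3.004e-03  f'(a)=-1.634e-01  a ← 132.992896 − (+3.004e-03/-1.634e-01) = 133.011275
iter 3: u=0.617895  f(a)=+6.383e-07  f'(a)=-1.634e-01  a ← 133.011275 − (+6.383e-07/-1.634e-01) = 133.011279
iter 4: u=0.617895  f(a)=+2.842e-14  f'(a)=-1.634e-01  a ← 133.011279 − (+2.842e-14/-1.634e-01) = 133.011279
converged: |Δa| < 1e-12 after 4 iterations
sag = a·(cosh(S/(2a)) − 1) = 133.011279·(cosh(0.617895) − 1) = 26.209678
T_max/T_min = cosh(S/(2a)) = 1.197049

a=133.011 sag=26.210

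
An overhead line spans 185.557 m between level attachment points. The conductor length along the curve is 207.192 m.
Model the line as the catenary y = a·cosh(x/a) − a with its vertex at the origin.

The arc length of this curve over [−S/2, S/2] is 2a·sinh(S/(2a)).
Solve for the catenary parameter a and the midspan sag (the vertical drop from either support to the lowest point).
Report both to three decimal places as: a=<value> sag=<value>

seed: a₀ = √(S³/(24(L−S))) = √(185.557³/(24·21.635)) = 110.925640
iter 1: u=0.836403  f(a)=+7.695e-01  f'(a)=-4.181e-01  a ← 110.925640 − (+7.695e-01/-4.181e-01) = 112.766251
iter 2: u=0.822751  f(a)=+1.957e-02  f'(a)=-3.970e-01  a ← 112.766251 − (+1.957e-02/-3.970e-01) = 112.815543
iter 3: u=0.822391  f(a)=+1.339e-05  f'(a)=-3.965e-01  a ← 112.815543 − (+1.339e-05/-3.965e-01) = 112.815577
iter 4: u=0.822391  f(a)=+6.310e-12  f'(a)=-3.965e-01  a ← 112.815577 − (+6.310e-12/-3.965e-01) = 112.815577
converged: |Δa| < 1e-12 after 4 iterations
sag = a·(cosh(S/(2a)) − 1) = 112.815577·(cosh(0.822391) − 1) = 40.349320
T_max/T_min = cosh(S/(2a)) = 1.357657

a=112.816 sag=40.349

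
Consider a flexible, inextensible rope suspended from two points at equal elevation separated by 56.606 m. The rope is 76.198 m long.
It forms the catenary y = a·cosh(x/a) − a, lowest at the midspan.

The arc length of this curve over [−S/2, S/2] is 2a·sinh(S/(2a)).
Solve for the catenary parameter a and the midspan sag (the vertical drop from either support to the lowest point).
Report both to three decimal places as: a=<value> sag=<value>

a=20.588 sag=22.718

seed: a₀ = √(S³/(24(L−S))) = √(56.606³/(24·19.592)) = 19.640326
iter 1: u=1.441066  f(a)=+2.138e+00  f'(a)=-2.441e+00  a ← 19.640326 − (+2.138e+00/-2.441e+00) = 20.516016
iter 2: u=1.379556  f(a)=+1.513e-01  f'(a)=-2.107e+00  a ← 20.516016 − (+1.513e-01/-2.107e+00) = 20.587823
iter 3: u=1.374745  f(a)=+8.853e-04  f'(a)=-2.082e+00  a ← 20.587823 − (+8.853e-04/-2.082e+00) = 20.588248
iter 4: u=1.374716  f(a)=+3.070e-08  f'(a)=-2.082e+00  a ← 20.588248 − (+3.070e-08/-2.082e+00) = 20.588248
iter 5: u=1.374716  f(a)=+1.421e-14  f'(a)=-2.082e+00  a ← 20.588248 − (+1.421e-14/-2.082e+00) = 20.588248
converged: |Δa| < 1e-12 after 5 iterations
sag = a·(cosh(S/(2a)) − 1) = 20.588248·(cosh(1.374716) − 1) = 22.717753
T_max/T_min = cosh(S/(2a)) = 2.103433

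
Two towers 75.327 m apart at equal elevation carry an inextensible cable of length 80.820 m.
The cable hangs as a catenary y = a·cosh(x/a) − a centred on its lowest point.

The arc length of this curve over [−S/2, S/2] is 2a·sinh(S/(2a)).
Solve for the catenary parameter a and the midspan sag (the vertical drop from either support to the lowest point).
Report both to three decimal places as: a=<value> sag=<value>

a=57.552 sag=12.770

seed: a₀ = √(S³/(24(L−S))) = √(75.327³/(24·5.493)) = 56.939754
iter 1: u=0.661462  f(a)=+1.214e-01  f'(a)=-2.015e-01  a ← 56.939754 − (+1.214e-01/-2.015e-01) = 57.542327
iter 2: u=0.654536  f(a)=+1.954e-03  f'(a)=-1.951e-01  a ← 57.542327 − (+1.954e-03/-1.951e-01) = 57.552346
iter 3: u=0.654422  f(a)=+5.247e-07  f'(a)=-1.950e-01  a ← 57.552346 − (+5.247e-07/-1.950e-01) = 57.552349
iter 4: u=0.654422  f(a)=+2.842e-14  f'(a)=-1.950e-01  a ← 57.552349 − (+2.842e-14/-1.950e-01) = 57.552349
converged: |Δa| < 1e-12 after 4 iterations
sag = a·(cosh(S/(2a)) − 1) = 57.552349·(cosh(0.654422) − 1) = 12.770058
T_max/T_min = cosh(S/(2a)) = 1.221886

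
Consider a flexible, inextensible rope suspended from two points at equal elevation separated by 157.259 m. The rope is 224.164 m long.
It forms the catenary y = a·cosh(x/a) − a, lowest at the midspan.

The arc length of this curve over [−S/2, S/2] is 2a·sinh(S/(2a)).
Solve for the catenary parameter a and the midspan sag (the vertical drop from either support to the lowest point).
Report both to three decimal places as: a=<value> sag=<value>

a=52.090 sag=71.505

seed: a₀ = √(S³/(24(L−S))) = √(157.259³/(24·66.905)) = 49.213965
iter 1: u=1.597707  f(a)=+9.077e+00  f'(a)=-3.479e+00  a ← 49.213965 − (+9.077e+00/-3.479e+00) = 51.822825
iter 2: u=1.517275  f(a)=+7.717e-01  f'(a)=-2.911e+00  a ← 51.822825 − (+7.717e-01/-2.911e+00) = 52.087963
iter 3: u=1.509552  f(a)=+6.724e-03  f'(a)=-2.860e+00  a ← 52.087963 − (+6.724e-03/-2.860e+00) = 52.090314
iter 4: u=1.509484  f(a)=+5.202e-07  f'(a)=-2.860e+00  a ← 52.090314 − (+5.202e-07/-2.860e+00) = 52.090314
iter 5: u=1.509484  f(a)=-2.842e-14  f'(a)=-2.860e+00  a ← 52.090314 − (-2.842e-14/-2.860e+00) = 52.090314
converged: |Δa| < 1e-12 after 5 iterations
sag = a·(cosh(S/(2a)) − 1) = 52.090314·(cosh(1.509484) − 1) = 71.504895
T_max/T_min = cosh(S/(2a)) = 2.372710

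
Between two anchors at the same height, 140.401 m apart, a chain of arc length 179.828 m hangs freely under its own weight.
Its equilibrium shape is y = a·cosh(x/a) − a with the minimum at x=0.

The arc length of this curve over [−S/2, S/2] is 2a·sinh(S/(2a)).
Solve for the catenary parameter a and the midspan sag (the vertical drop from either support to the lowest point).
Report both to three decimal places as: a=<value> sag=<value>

a=56.227 sag=49.820

seed: a₀ = √(S³/(24(L−S))) = √(140.401³/(24·39.427)) = 54.082009
iter 1: u=1.298038  f(a)=+3.458e+00  f'(a)=-1.719e+00  a ← 54.082009 − (+3.458e+00/-1.719e+00) = 56.093655
iter 2: u=1.251487  f(a)=+2.023e-01  f'(a)=-1.523e+00  a ← 56.093655 − (+2.023e-01/-1.523e+00) = 56.226468
iter 3: u=1.248531  f(a)=+7.876e-04  f'(a)=-1.511e+00  a ← 56.226468 − (+7.876e-04/-1.511e+00) = 56.226989
iter 4: u=1.248520  f(a)=+1.204e-08  f'(a)=-1.511e+00  a ← 56.226989 − (+1.204e-08/-1.511e+00) = 56.226989
iter 5: u=1.248520  f(a)=-2.842e-14  f'(a)=-1.511e+00  a ← 56.226989 − (-2.842e-14/-1.511e+00) = 56.226989
converged: |Δa| < 1e-12 after 5 iterations
sag = a·(cosh(S/(2a)) − 1) = 56.226989·(cosh(1.248520) − 1) = 49.820178
T_max/T_min = cosh(S/(2a)) = 1.886055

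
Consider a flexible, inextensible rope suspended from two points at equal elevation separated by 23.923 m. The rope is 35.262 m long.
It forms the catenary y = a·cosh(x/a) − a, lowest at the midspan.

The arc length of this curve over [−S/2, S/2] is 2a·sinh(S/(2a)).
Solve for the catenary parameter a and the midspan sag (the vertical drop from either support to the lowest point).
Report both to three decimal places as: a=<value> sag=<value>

seed: a₀ = √(S³/(24(L−S))) = √(23.923³/(24·11.339)) = 7.093008
iter 1: u=1.686379  f(a)=+1.726e+00  f'(a)=-4.204e+00  a ← 7.093008 − (+1.726e+00/-4.204e+00) = 7.503567
iter 2: u=1.594108  f(a)=+1.612e-01  f'(a)=-3.452e+00  a ← 7.503567 − (+1.612e-01/-3.452e+00) = 7.550262
iter 3: u=1.584250  f(a)=+1.726e-03  f'(a)=-3.379e+00  a ← 7.550262 − (+1.726e-03/-3.379e+00) = 7.550773
iter 4: u=1.584143  f(a)=+2.026e-07  f'(a)=-3.378e+00  a ← 7.550773 − (+2.026e-07/-3.378e+00) = 7.550773
iter 5: u=1.584143  f(a)=-7.105e-15  f'(a)=-3.378e+00  a ← 7.550773 − (-7.105e-15/-3.378e+00) = 7.550773
converged: |Δa| < 1e-12 after 5 iterations
sag = a·(cosh(S/(2a)) − 1) = 7.550773·(cosh(1.584143) − 1) = 11.629069
T_max/T_min = cosh(S/(2a)) = 2.540116

a=7.551 sag=11.629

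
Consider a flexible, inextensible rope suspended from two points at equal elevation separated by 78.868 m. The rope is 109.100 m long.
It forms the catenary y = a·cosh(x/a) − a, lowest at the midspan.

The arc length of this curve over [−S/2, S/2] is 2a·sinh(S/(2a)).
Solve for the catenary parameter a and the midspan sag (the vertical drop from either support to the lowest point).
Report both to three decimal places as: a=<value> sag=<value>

seed: a₀ = √(S³/(24(L−S))) = √(78.868³/(24·30.232)) = 26.002325
iter 1: u=1.516557  f(a)=+3.673e+00  f'(a)=-2.906e+00  a ← 26.002325 − (+3.673e+00/-2.906e+00) = 27.266328
iter 2: u=1.446253  f(a)=+2.848e-01  f'(a)=-2.471e+00  a ← 27.266328 − (+2.848e-01/-2.471e+00) = 27.381582
iter 3: u=1.440165  f(a)=+2.031e-03  f'(a)=-2.436e+00  a ← 27.381582 − (+2.031e-03/-2.436e+00) = 27.382415
iter 4: u=1.440121  f(a)=+1.049e-07  f'(a)=-2.436e+00  a ← 27.382415 − (+1.049e-07/-2.436e+00) = 27.382415
iter 5: u=1.440121  f(a)=-1.421e-14  f'(a)=-2.436e+00  a ← 27.382415 − (-1.421e-14/-2.436e+00) = 27.382415
converged: |Δa| < 1e-12 after 5 iterations
sag = a·(cosh(S/(2a)) − 1) = 27.382415·(cosh(1.440121) − 1) = 33.654452
T_max/T_min = cosh(S/(2a)) = 2.229053

a=27.382 sag=33.654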